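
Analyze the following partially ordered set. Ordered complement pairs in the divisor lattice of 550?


Complement pair (a,b): a meet b = bottom, a join b = top.
Here: gcd(a,b)=1 and lcm(a,b)=550, i.e. a*b=550 with a,b coprime.
Pairs found: (1,550), (2,275), (11,50), (22,25), ... (4 more)
Total ordered pairs: 8


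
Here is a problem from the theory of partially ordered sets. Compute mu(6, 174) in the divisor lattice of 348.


In a divisor lattice, mu(a,b) = mu(b/a) where mu is the classical Mobius function.
b/a = 174/6 = 29
Prime factorization of 29: primes [29]
29 is squarefree with 1 prime factor(s), so mu(29) = (-1)^1 = -1


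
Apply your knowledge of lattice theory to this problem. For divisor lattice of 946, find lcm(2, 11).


In a divisor lattice, join = lcm (least common multiple).
Compute lcm iteratively: start with first element, then lcm(current, next).
Elements: [2, 11]
lcm(2,11) = 22
Final lcm = 22


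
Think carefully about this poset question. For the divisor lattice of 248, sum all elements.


sigma(n) = sum of divisors.
Divisors of 248: [1, 2, 4, 8, 31, 62, 124, 248]
Sum = 480


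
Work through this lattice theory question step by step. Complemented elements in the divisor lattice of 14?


An element a is complemented if some b has a meet b = bottom, a join b = top.
a is complemented iff gcd(a, n/a)=1, i.e. a is a unitary divisor of 14.
Complemented elements: 1, 2, 7, 14
Count: 4


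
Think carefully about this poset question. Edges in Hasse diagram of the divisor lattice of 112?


A cover relation a -< b holds when a < b with no c strictly between.
Cover relations:
  1 -< 2
  1 -< 7
  2 -< 4
  2 -< 14
  4 -< 8
  4 -< 28
  7 -< 14
  8 -< 16
  ...5 more
Total: 13


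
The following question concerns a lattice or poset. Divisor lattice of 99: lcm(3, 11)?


Join=lcm.
gcd(3,11)=1
lcm=33


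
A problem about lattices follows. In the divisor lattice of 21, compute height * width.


Height = length of longest chain minus 1; width = size of largest antichain.
A maximum chain: 1 | 7 | 21  (height 2).
A maximum antichain: {3, 7}  (width 2).
Product = 2 * 2 = 4


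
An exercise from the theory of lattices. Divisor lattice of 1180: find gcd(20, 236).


In a divisor lattice, meet = gcd (greatest common divisor).
By Euclidean algorithm or factoring: gcd(20,236) = 4


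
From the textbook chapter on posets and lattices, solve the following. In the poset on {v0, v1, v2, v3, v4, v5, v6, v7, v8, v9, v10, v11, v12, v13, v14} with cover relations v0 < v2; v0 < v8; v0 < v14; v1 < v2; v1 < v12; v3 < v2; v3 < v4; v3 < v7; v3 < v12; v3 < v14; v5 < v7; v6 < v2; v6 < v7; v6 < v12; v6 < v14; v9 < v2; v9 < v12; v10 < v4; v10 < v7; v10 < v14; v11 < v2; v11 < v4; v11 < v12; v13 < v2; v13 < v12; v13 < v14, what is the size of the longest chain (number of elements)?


A chain is a totally ordered subset; we count the number of elements in a maximum chain.
Compute, for each element x, the size of the longest chain ending at x:
  v0: 1
  v1: 1
  v3: 1
  v5: 1
  v6: 1
  v9: 1
  ...
A maximum chain: v0 < v2
Number of elements in the longest chain: 2


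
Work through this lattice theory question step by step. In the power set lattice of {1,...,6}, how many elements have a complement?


An element a is complemented if some b has a meet b = bottom, a join b = top.
every subset A has complement S\A, so all elements are complemented.
Complemented elements: {}, {1}, {2}, {3}, {4}, {5}, ... (58 more)
Count: 64


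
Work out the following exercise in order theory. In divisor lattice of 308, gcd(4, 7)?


Meet=gcd.
gcd(4,7)=1


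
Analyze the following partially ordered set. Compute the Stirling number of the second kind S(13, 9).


S(n,k) = k*S(n-1,k) + S(n-1,k-1).
S(12,9) = 22275, S(12,8) = 159027
S(13,9) = 9*22275 + 159027 = 200475 + 159027
S(13,9) = 359502


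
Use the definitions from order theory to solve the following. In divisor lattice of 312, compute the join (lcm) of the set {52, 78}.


In a divisor lattice, join = lcm (least common multiple).
Compute lcm iteratively: start with first element, then lcm(current, next).
Elements: [52, 78]
lcm(52,78) = 156
Final lcm = 156


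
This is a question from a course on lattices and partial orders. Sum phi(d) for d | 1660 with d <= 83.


Divisors of 1660 up to 83: [1, 2, 4, 5, 10, 20, 83]
phi values: [1, 1, 2, 4, 4, 8, 82]
Sum = 102


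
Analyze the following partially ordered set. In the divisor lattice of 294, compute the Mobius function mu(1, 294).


In a divisor lattice, mu(a,b) = mu(b/a) where mu is the classical Mobius function.
b/a = 294/1 = 294
Prime factorization of 294: primes [2, 3, 7]
294 is not squarefree, so mu(294) = 0


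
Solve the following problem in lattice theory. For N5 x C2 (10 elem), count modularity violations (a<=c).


Modular law: if a <= c then a v (b ^ c) = (a v b) ^ c.
Check all triples (a,b,c) with a <= c among 10 elements.
  e.g. a=(a,0), b=(c,0), c=(b,0): lhs=(a,0) != rhs=(b,0)
  e.g. a=(a,0), b=(c,1), c=(b,0): lhs=(a,0) != rhs=(b,0)
Total violating triples: 6


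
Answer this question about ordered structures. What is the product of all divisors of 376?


Divisors of 376: [1, 2, 4, 8, 47, 94, 188, 376]
Product = n^(d(n)/2) = 376^(8/2)
Product = 19987173376


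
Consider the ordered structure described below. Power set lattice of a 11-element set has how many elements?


Power set = 2^n.
2^11 = 2048


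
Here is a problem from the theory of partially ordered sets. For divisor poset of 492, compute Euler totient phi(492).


phi(n) = n * prod_{p|n} (1 - 1/p).
Prime divisors of 492: [2, 3, 41]
phi(492) = 492 * (1 - 1/2) * (1 - 1/3) * (1 - 1/41)
phi(492) = 160


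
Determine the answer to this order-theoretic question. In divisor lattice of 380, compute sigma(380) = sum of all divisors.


sigma(n) = sum of divisors.
Divisors of 380: [1, 2, 4, 5, 10, 19, 20, 38, 76, 95, 190, 380]
Sum = 840


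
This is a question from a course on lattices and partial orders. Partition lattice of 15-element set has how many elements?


B(n) = number of set partitions of an n-element set.
B(n) satisfies the recurrence: B(n+1) = sum_k C(n,k)*B(k).
B(15) = 1382958545


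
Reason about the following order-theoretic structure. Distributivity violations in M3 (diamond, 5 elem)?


Distributive law: a ^ (b v c) = (a ^ b) v (a ^ c).
Check all 5^3 = 125 ordered triples (a,b,c).
  e.g. a=a1, b=a2, c=a3: lhs=a1 != rhs=0
  e.g. a=a1, b=a3, c=a2: lhs=a1 != rhs=0
Total violating triples: 6


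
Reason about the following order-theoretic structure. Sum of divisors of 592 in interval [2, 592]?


Interval [2,592] in divisors of 592: [2, 4, 8, 16, 74, 148, 296, 592]
Sum = 1140


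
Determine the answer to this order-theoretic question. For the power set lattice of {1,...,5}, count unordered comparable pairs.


A comparable pair {a,b} has a < b or b < a in the order.
Count unordered pairs where one element is strictly below the other.
Examples: {{},{1}}, {{},{2}}, {{},{3}}, {{},{4}}, ...
Total comparable pairs: 211


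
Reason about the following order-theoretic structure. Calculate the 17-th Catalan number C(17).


C(n) = C(2n, n) / (n+1).
C(34, 17) = 2333606220
C(17) = 2333606220 / 18 = 129644790


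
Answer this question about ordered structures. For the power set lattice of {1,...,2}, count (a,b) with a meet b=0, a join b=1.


Complement pair (a,b): a meet b = bottom, a join b = top.
Here: A intersect B = {} and A union B = {1,...,2}.
Pairs found: ({},{1,2}), ({1},{2}), ({2},{1}), ({1,2},{})
Total ordered pairs: 4


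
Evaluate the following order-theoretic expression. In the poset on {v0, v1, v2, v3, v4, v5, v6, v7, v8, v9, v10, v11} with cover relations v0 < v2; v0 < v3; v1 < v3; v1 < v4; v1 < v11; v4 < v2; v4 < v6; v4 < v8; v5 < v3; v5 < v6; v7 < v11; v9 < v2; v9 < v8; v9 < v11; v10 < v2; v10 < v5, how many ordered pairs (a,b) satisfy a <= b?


The order relation is {(a,b) : a <= b}, reflexive so it includes (a,a).
Examples: (v0,v0), (v0,v2), (v0,v3), (v1,v1), (v1,v11), ...
Total ordered pairs: 33


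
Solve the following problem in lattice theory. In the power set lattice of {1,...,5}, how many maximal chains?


A maximal chain goes from the minimum element to a maximal element via cover relations.
Counting all min-to-max paths in the cover graph.
Total maximal chains: 120


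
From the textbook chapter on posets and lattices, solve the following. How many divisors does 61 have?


Divisors of 61: [1, 61]
Count: 2


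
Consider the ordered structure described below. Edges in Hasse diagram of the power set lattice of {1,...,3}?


A cover relation a -< b holds when a < b with no c strictly between.
Cover relations:
  {} -< {1}
  {} -< {2}
  {} -< {3}
  {1} -< {1,2}
  {1} -< {1,3}
  {2} -< {1,2}
  {2} -< {2,3}
  {3} -< {1,3}
  ...4 more
Total: 12


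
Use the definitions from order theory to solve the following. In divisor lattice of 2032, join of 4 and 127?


In a divisor lattice, join = lcm (least common multiple).
gcd(4,127) = 1
lcm(4,127) = 4*127/gcd = 508/1 = 508


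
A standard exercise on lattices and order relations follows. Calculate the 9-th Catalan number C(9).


C(n) = C(2n, n) / (n+1).
C(18, 9) = 48620
C(9) = 48620 / 10 = 4862


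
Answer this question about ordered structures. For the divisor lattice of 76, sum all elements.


sigma(n) = sum of divisors.
Divisors of 76: [1, 2, 4, 19, 38, 76]
Sum = 140


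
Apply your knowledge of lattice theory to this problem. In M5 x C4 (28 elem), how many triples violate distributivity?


Distributive law: a ^ (b v c) = (a ^ b) v (a ^ c).
Check all 28^3 = 21952 ordered triples (a,b,c).
  e.g. a=(a1,0), b=(a2,0), c=(a3,0): lhs=(a1,0) != rhs=(0,0)
  e.g. a=(a1,0), b=(a2,0), c=(a3,1): lhs=(a1,0) != rhs=(0,0)
Total violating triples: 3840


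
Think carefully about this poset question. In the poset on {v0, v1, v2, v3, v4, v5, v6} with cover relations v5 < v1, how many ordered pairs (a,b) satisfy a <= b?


The order relation is {(a,b) : a <= b}, reflexive so it includes (a,a).
Examples: (v0,v0), (v1,v1), (v2,v2), (v3,v3), (v4,v4), ...
Total ordered pairs: 8


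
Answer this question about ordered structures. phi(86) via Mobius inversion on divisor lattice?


phi(n) = n * prod_{p|n} (1 - 1/p).
Prime divisors of 86: [2, 43]
phi(86) = 86 * (1 - 1/2) * (1 - 1/43)
phi(86) = 42


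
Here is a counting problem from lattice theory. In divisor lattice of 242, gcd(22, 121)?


Meet=gcd.
gcd(22,121)=11


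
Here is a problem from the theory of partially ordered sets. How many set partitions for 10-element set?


B(n) = number of set partitions of an n-element set.
B(n) satisfies the recurrence: B(n+1) = sum_k C(n,k)*B(k).
B(10) = 115975


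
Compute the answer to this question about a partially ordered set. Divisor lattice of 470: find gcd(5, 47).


In a divisor lattice, meet = gcd (greatest common divisor).
By Euclidean algorithm or factoring: gcd(5,47) = 1


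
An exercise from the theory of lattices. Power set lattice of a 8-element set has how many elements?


Power set = 2^n.
2^8 = 256


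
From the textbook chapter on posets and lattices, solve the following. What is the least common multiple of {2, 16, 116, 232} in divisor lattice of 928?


In a divisor lattice, join = lcm (least common multiple).
Compute lcm iteratively: start with first element, then lcm(current, next).
Elements: [2, 16, 116, 232]
lcm(2,16) = 16
lcm(16,116) = 464
lcm(464,232) = 464
Final lcm = 464


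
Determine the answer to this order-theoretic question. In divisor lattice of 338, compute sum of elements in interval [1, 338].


Interval [1,338] in divisors of 338: [1, 2, 13, 26, 169, 338]
Sum = 549


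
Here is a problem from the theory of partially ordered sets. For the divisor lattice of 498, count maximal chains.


A maximal chain goes from the minimum element to a maximal element via cover relations.
Counting all min-to-max paths in the cover graph.
Total maximal chains: 6


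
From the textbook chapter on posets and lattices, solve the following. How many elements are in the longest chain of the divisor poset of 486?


A chain is a totally ordered subset; we count the number of elements in a maximum chain.
Compute, for each element x, the size of the longest chain ending at x:
  1: 1
  2: 2
  3: 2
  9: 3
  6: 3
  27: 4
  ...
A maximum chain: 1 < 2 < 6 < 18 < 54 < 162 < 486
Number of elements in the longest chain: 7


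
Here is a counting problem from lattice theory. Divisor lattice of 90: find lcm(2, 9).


In a divisor lattice, join = lcm (least common multiple).
gcd(2,9) = 1
lcm(2,9) = 2*9/gcd = 18/1 = 18


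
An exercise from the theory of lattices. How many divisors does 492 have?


Divisors of 492: [1, 2, 3, 4, 6, 12, 41, 82, 123, 164, 246, 492]
Count: 12


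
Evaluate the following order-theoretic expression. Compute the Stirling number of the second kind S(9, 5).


S(n,k) = k*S(n-1,k) + S(n-1,k-1).
S(8,5) = 1050, S(8,4) = 1701
S(9,5) = 5*1050 + 1701 = 5250 + 1701
S(9,5) = 6951


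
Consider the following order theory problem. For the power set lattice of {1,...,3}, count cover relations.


A cover relation a -< b holds when a < b with no c strictly between.
Cover relations:
  {} -< {1}
  {} -< {2}
  {} -< {3}
  {1} -< {1,2}
  {1} -< {1,3}
  {2} -< {1,2}
  {2} -< {2,3}
  {3} -< {1,3}
  ...4 more
Total: 12


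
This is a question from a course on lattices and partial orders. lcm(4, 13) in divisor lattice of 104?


Join=lcm.
gcd(4,13)=1
lcm=52


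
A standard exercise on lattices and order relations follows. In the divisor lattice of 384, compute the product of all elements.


Divisors of 384: [1, 2, 3, 4, 6, 8, 12, 16, 24, 32, 48, 64, 96, 128, 192, 384]
Product = n^(d(n)/2) = 384^(16/2)
Product = 472769874482845188096


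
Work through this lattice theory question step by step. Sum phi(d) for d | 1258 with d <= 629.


Divisors of 1258 up to 629: [1, 2, 17, 34, 37, 74, 629]
phi values: [1, 1, 16, 16, 36, 36, 576]
Sum = 682


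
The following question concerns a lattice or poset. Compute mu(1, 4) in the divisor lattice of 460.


In a divisor lattice, mu(a,b) = mu(b/a) where mu is the classical Mobius function.
b/a = 4/1 = 4
Prime factorization of 4: primes [2]
4 is not squarefree, so mu(4) = 0


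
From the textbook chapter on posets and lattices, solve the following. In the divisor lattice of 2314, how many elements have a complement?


An element a is complemented if some b has a meet b = bottom, a join b = top.
a is complemented iff gcd(a, n/a)=1, i.e. a is a unitary divisor of 2314.
Complemented elements: 1, 2, 13, 26, 89, 178, ... (2 more)
Count: 8


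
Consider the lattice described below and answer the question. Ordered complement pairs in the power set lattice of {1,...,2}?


Complement pair (a,b): a meet b = bottom, a join b = top.
Here: A intersect B = {} and A union B = {1,...,2}.
Pairs found: ({},{1,2}), ({1},{2}), ({2},{1}), ({1,2},{})
Total ordered pairs: 4


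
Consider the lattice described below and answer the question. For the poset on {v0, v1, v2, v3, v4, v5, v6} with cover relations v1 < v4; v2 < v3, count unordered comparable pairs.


A comparable pair {a,b} has a < b or b < a in the order.
Count unordered pairs where one element is strictly below the other.
Examples: {v1,v4}, {v2,v3}
Total comparable pairs: 2


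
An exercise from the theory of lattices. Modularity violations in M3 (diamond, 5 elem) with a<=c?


Modular law: if a <= c then a v (b ^ c) = (a v b) ^ c.
Check all triples (a,b,c) with a <= c among 5 elements.
This lattice is modular (diamonds M_m and their chain-products are modular).
Total violating triples: 0


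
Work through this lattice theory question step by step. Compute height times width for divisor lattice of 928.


Height = length of longest chain minus 1; width = size of largest antichain.
A maximum chain: 1 | 29 | 58 | 116 | 232 | 464 | 928  (height 6).
A maximum antichain: {2, 29}  (width 2).
Product = 6 * 2 = 12


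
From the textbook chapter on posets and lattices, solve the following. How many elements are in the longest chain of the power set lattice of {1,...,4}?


A chain is a totally ordered subset; we count the number of elements in a maximum chain.
Compute, for each element x, the size of the longest chain ending at x:
  {}: 1
  {1}: 2
  {2}: 2
  {3}: 2
  {4}: 2
  {1,2}: 3
  ...
A maximum chain: {} < {1} < {1,2} < {1,2,3} < {1,2,3,4}
Number of elements in the longest chain: 5


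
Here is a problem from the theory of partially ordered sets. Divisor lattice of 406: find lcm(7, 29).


In a divisor lattice, join = lcm (least common multiple).
gcd(7,29) = 1
lcm(7,29) = 7*29/gcd = 203/1 = 203


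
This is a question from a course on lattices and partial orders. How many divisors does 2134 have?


Divisors of 2134: [1, 2, 11, 22, 97, 194, 1067, 2134]
Count: 8


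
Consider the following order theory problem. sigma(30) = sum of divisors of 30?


sigma(n) = sum of divisors.
Divisors of 30: [1, 2, 3, 5, 6, 10, 15, 30]
Sum = 72


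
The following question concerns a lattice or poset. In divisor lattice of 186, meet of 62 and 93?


In a divisor lattice, meet = gcd (greatest common divisor).
By Euclidean algorithm or factoring: gcd(62,93) = 31


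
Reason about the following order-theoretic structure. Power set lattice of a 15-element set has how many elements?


Power set = 2^n.
2^15 = 32768


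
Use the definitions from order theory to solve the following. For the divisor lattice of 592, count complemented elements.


An element a is complemented if some b has a meet b = bottom, a join b = top.
a is complemented iff gcd(a, n/a)=1, i.e. a is a unitary divisor of 592.
Complemented elements: 1, 16, 37, 592
Count: 4


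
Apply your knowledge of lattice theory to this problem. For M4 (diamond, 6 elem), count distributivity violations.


Distributive law: a ^ (b v c) = (a ^ b) v (a ^ c).
Check all 6^3 = 216 ordered triples (a,b,c).
  e.g. a=a1, b=a2, c=a3: lhs=a1 != rhs=0
  e.g. a=a1, b=a2, c=a4: lhs=a1 != rhs=0
Total violating triples: 24


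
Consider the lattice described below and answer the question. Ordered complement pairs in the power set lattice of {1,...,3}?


Complement pair (a,b): a meet b = bottom, a join b = top.
Here: A intersect B = {} and A union B = {1,...,3}.
Pairs found: ({},{1,2,3}), ({1},{2,3}), ({2},{1,3}), ({3},{1,2}), ... (4 more)
Total ordered pairs: 8


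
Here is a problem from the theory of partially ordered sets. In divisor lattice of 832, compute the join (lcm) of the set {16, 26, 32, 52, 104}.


In a divisor lattice, join = lcm (least common multiple).
Compute lcm iteratively: start with first element, then lcm(current, next).
Elements: [16, 26, 32, 52, 104]
lcm(16,26) = 208
lcm(208,32) = 416
lcm(416,52) = 416
lcm(416,104) = 416
Final lcm = 416


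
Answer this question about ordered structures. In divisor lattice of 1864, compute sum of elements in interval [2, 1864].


Interval [2,1864] in divisors of 1864: [2, 4, 8, 466, 932, 1864]
Sum = 3276


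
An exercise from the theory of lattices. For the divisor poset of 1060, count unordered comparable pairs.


A comparable pair {a,b} has a < b or b < a in the order.
Count unordered pairs where one element is strictly below the other.
Examples: {1,2}, {1,4}, {1,5}, {1,10}, ...
Total comparable pairs: 42


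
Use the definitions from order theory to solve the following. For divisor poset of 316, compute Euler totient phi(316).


phi(n) = n * prod_{p|n} (1 - 1/p).
Prime divisors of 316: [2, 79]
phi(316) = 316 * (1 - 1/2) * (1 - 1/79)
phi(316) = 156


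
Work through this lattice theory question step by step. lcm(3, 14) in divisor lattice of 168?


Join=lcm.
gcd(3,14)=1
lcm=42


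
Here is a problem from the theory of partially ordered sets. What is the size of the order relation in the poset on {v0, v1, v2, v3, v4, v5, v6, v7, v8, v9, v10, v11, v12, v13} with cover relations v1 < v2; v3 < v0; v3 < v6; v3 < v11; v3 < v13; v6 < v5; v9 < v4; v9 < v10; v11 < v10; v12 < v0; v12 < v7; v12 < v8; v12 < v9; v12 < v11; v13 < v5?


The order relation is {(a,b) : a <= b}, reflexive so it includes (a,a).
Examples: (v0,v0), (v1,v1), (v1,v2), (v10,v10), (v11,v10), ...
Total ordered pairs: 33


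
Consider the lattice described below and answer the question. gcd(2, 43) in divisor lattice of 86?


Meet=gcd.
gcd(2,43)=1


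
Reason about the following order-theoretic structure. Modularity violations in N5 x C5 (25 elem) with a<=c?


Modular law: if a <= c then a v (b ^ c) = (a v b) ^ c.
Check all triples (a,b,c) with a <= c among 25 elements.
  e.g. a=(a,0), b=(c,0), c=(b,0): lhs=(a,0) != rhs=(b,0)
  e.g. a=(a,0), b=(c,1), c=(b,0): lhs=(a,0) != rhs=(b,0)
Total violating triples: 75


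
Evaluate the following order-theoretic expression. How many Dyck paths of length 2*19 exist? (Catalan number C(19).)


C(n) = C(2n, n) / (n+1).
C(38, 19) = 35345263800
C(19) = 35345263800 / 20 = 1767263190


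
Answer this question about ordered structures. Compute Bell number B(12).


B(n) = number of set partitions of an n-element set.
B(n) satisfies the recurrence: B(n+1) = sum_k C(n,k)*B(k).
B(12) = 4213597


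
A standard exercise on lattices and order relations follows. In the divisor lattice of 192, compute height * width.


Height = length of longest chain minus 1; width = size of largest antichain.
A maximum chain: 1 | 3 | 6 | 12 | 24 | 48 | 96 | 192  (height 7).
A maximum antichain: {2, 3}  (width 2).
Product = 7 * 2 = 14


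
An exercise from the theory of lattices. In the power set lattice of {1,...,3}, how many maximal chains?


A maximal chain goes from the minimum element to a maximal element via cover relations.
Counting all min-to-max paths in the cover graph.
Total maximal chains: 6


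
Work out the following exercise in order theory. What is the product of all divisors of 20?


Divisors of 20: [1, 2, 4, 5, 10, 20]
Product = n^(d(n)/2) = 20^(6/2)
Product = 8000


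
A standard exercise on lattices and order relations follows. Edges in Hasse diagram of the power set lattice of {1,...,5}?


A cover relation a -< b holds when a < b with no c strictly between.
Cover relations:
  {} -< {1}
  {} -< {2}
  {} -< {3}
  {} -< {4}
  {} -< {5}
  {1} -< {1,2}
  {1} -< {1,3}
  {1} -< {1,4}
  ...72 more
Total: 80


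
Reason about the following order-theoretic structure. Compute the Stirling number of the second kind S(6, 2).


S(n,k) = k*S(n-1,k) + S(n-1,k-1).
S(5,2) = 15, S(5,1) = 1
S(6,2) = 2*15 + 1 = 30 + 1
S(6,2) = 31


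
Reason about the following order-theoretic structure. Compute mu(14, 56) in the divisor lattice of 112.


In a divisor lattice, mu(a,b) = mu(b/a) where mu is the classical Mobius function.
b/a = 56/14 = 4
Prime factorization of 4: primes [2]
4 is not squarefree, so mu(4) = 0


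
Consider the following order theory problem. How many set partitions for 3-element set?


B(n) = number of set partitions of an n-element set.
B(n) satisfies the recurrence: B(n+1) = sum_k C(n,k)*B(k).
B(3) = 5


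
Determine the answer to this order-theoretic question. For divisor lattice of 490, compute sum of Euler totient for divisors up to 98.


Divisors of 490 up to 98: [1, 2, 5, 7, 10, 14, 35, 49, 70, 98]
phi values: [1, 1, 4, 6, 4, 6, 24, 42, 24, 42]
Sum = 154


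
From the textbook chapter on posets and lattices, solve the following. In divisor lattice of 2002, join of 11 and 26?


In a divisor lattice, join = lcm (least common multiple).
gcd(11,26) = 1
lcm(11,26) = 11*26/gcd = 286/1 = 286


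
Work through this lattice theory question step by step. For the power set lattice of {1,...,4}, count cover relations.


A cover relation a -< b holds when a < b with no c strictly between.
Cover relations:
  {} -< {1}
  {} -< {2}
  {} -< {3}
  {} -< {4}
  {1} -< {1,2}
  {1} -< {1,3}
  {1} -< {1,4}
  {2} -< {1,2}
  ...24 more
Total: 32


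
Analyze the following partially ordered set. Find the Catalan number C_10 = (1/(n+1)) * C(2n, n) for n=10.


C(n) = C(2n, n) / (n+1).
C(20, 10) = 184756
C(10) = 184756 / 11 = 16796


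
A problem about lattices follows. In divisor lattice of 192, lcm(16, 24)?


Join=lcm.
gcd(16,24)=8
lcm=48


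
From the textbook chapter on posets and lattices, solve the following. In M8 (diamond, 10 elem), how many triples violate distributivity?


Distributive law: a ^ (b v c) = (a ^ b) v (a ^ c).
Check all 10^3 = 1000 ordered triples (a,b,c).
  e.g. a=a1, b=a2, c=a3: lhs=a1 != rhs=0
  e.g. a=a1, b=a2, c=a4: lhs=a1 != rhs=0
Total violating triples: 336


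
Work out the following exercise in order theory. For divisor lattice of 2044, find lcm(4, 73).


In a divisor lattice, join = lcm (least common multiple).
Compute lcm iteratively: start with first element, then lcm(current, next).
Elements: [4, 73]
lcm(4,73) = 292
Final lcm = 292


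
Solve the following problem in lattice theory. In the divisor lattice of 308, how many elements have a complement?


An element a is complemented if some b has a meet b = bottom, a join b = top.
a is complemented iff gcd(a, n/a)=1, i.e. a is a unitary divisor of 308.
Complemented elements: 1, 4, 7, 11, 28, 44, ... (2 more)
Count: 8


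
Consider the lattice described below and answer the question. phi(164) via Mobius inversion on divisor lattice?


phi(n) = n * prod_{p|n} (1 - 1/p).
Prime divisors of 164: [2, 41]
phi(164) = 164 * (1 - 1/2) * (1 - 1/41)
phi(164) = 80


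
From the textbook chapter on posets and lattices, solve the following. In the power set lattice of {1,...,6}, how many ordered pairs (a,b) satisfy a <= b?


The order relation is {(a,b) : a <= b}, reflexive so it includes (a,a).
Examples: ({},{}), ({},{1,2}), ({},{1,2,3}), ({},{1,2,3,4}), ({},{1,2,3,4,5}), ...
Total ordered pairs: 729


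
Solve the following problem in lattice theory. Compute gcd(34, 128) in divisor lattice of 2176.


In a divisor lattice, meet = gcd (greatest common divisor).
By Euclidean algorithm or factoring: gcd(34,128) = 2


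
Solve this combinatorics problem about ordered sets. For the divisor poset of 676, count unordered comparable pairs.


A comparable pair {a,b} has a < b or b < a in the order.
Count unordered pairs where one element is strictly below the other.
Examples: {1,2}, {1,4}, {1,13}, {1,26}, ...
Total comparable pairs: 27


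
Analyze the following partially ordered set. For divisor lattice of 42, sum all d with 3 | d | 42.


Interval [3,42] in divisors of 42: [3, 6, 21, 42]
Sum = 72


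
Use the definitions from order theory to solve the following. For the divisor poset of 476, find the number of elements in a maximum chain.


A chain is a totally ordered subset; we count the number of elements in a maximum chain.
Compute, for each element x, the size of the longest chain ending at x:
  1: 1
  2: 2
  7: 2
  17: 2
  4: 3
  14: 3
  ...
A maximum chain: 1 < 2 < 4 < 28 < 476
Number of elements in the longest chain: 5


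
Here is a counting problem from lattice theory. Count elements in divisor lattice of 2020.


Divisors of 2020: [1, 2, 4, 5, 10, 20, 101, 202, 404, 505, 1010, 2020]
Count: 12


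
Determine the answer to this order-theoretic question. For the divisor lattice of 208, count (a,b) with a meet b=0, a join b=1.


Complement pair (a,b): a meet b = bottom, a join b = top.
Here: gcd(a,b)=1 and lcm(a,b)=208, i.e. a*b=208 with a,b coprime.
Pairs found: (1,208), (13,16), (16,13), (208,1)
Total ordered pairs: 4


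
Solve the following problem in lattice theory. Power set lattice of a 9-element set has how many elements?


Power set = 2^n.
2^9 = 512


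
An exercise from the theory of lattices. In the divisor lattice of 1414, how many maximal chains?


A maximal chain goes from the minimum element to a maximal element via cover relations.
Counting all min-to-max paths in the cover graph.
Total maximal chains: 6


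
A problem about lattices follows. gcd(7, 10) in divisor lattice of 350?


Meet=gcd.
gcd(7,10)=1


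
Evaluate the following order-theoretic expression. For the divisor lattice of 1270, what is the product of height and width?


Height = length of longest chain minus 1; width = size of largest antichain.
A maximum chain: 1 | 127 | 635 | 1270  (height 3).
A maximum antichain: {2, 5, 127}  (width 3).
Product = 3 * 3 = 9


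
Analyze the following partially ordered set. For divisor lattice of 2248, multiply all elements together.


Divisors of 2248: [1, 2, 4, 8, 281, 562, 1124, 2248]
Product = n^(d(n)/2) = 2248^(8/2)
Product = 25537902678016


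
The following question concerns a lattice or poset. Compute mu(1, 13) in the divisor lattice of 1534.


In a divisor lattice, mu(a,b) = mu(b/a) where mu is the classical Mobius function.
b/a = 13/1 = 13
Prime factorization of 13: primes [13]
13 is squarefree with 1 prime factor(s), so mu(13) = (-1)^1 = -1


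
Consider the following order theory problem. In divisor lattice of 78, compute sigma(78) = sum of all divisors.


sigma(n) = sum of divisors.
Divisors of 78: [1, 2, 3, 6, 13, 26, 39, 78]
Sum = 168


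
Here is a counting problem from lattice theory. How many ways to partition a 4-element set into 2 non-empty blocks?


S(n,k) = k*S(n-1,k) + S(n-1,k-1).
S(3,2) = 3, S(3,1) = 1
S(4,2) = 2*3 + 1 = 6 + 1
S(4,2) = 7


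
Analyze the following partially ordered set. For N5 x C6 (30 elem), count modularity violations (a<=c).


Modular law: if a <= c then a v (b ^ c) = (a v b) ^ c.
Check all triples (a,b,c) with a <= c among 30 elements.
  e.g. a=(a,0), b=(c,0), c=(b,0): lhs=(a,0) != rhs=(b,0)
  e.g. a=(a,0), b=(c,1), c=(b,0): lhs=(a,0) != rhs=(b,0)
Total violating triples: 126


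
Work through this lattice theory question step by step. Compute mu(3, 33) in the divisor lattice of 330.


In a divisor lattice, mu(a,b) = mu(b/a) where mu is the classical Mobius function.
b/a = 33/3 = 11
Prime factorization of 11: primes [11]
11 is squarefree with 1 prime factor(s), so mu(11) = (-1)^1 = -1


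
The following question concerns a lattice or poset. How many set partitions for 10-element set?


B(n) = number of set partitions of an n-element set.
B(n) satisfies the recurrence: B(n+1) = sum_k C(n,k)*B(k).
B(10) = 115975


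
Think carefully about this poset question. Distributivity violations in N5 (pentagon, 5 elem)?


Distributive law: a ^ (b v c) = (a ^ b) v (a ^ c).
Check all 5^3 = 125 ordered triples (a,b,c).
  e.g. a=b, b=a, c=c: lhs=b != rhs=a
  e.g. a=b, b=c, c=a: lhs=b != rhs=a
Total violating triples: 2


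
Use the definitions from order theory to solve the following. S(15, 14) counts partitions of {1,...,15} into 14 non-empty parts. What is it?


S(n,k) = k*S(n-1,k) + S(n-1,k-1).
S(14,14) = 1, S(14,13) = 91
S(15,14) = 14*1 + 91 = 14 + 91
S(15,14) = 105


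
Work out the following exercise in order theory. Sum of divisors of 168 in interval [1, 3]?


Interval [1,3] in divisors of 168: [1, 3]
Sum = 4


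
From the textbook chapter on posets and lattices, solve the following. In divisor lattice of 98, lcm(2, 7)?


Join=lcm.
gcd(2,7)=1
lcm=14


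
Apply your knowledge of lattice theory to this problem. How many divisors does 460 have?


Divisors of 460: [1, 2, 4, 5, 10, 20, 23, 46, 92, 115, 230, 460]
Count: 12


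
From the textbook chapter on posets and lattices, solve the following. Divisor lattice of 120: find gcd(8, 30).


In a divisor lattice, meet = gcd (greatest common divisor).
By Euclidean algorithm or factoring: gcd(8,30) = 2


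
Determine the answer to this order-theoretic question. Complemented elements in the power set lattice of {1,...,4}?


An element a is complemented if some b has a meet b = bottom, a join b = top.
every subset A has complement S\A, so all elements are complemented.
Complemented elements: {}, {1}, {2}, {3}, {4}, {1,2}, ... (10 more)
Count: 16


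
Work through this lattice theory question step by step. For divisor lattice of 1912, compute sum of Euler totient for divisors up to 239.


Divisors of 1912 up to 239: [1, 2, 4, 8, 239]
phi values: [1, 1, 2, 4, 238]
Sum = 246


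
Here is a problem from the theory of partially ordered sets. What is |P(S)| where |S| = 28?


Power set = 2^n.
2^28 = 268435456


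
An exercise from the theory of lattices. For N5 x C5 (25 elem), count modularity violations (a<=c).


Modular law: if a <= c then a v (b ^ c) = (a v b) ^ c.
Check all triples (a,b,c) with a <= c among 25 elements.
  e.g. a=(a,0), b=(c,0), c=(b,0): lhs=(a,0) != rhs=(b,0)
  e.g. a=(a,0), b=(c,1), c=(b,0): lhs=(a,0) != rhs=(b,0)
Total violating triples: 75


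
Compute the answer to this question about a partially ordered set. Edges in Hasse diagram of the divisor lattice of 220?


A cover relation a -< b holds when a < b with no c strictly between.
Cover relations:
  1 -< 2
  1 -< 5
  1 -< 11
  2 -< 4
  2 -< 10
  2 -< 22
  4 -< 20
  4 -< 44
  ...12 more
Total: 20


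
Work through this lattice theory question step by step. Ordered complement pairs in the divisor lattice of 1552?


Complement pair (a,b): a meet b = bottom, a join b = top.
Here: gcd(a,b)=1 and lcm(a,b)=1552, i.e. a*b=1552 with a,b coprime.
Pairs found: (1,1552), (16,97), (97,16), (1552,1)
Total ordered pairs: 4


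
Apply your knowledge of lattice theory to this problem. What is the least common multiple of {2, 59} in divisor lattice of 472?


In a divisor lattice, join = lcm (least common multiple).
Compute lcm iteratively: start with first element, then lcm(current, next).
Elements: [2, 59]
lcm(2,59) = 118
Final lcm = 118


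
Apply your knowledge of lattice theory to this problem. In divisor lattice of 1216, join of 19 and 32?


In a divisor lattice, join = lcm (least common multiple).
gcd(19,32) = 1
lcm(19,32) = 19*32/gcd = 608/1 = 608


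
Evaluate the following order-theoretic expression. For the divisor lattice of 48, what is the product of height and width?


Height = length of longest chain minus 1; width = size of largest antichain.
A maximum chain: 1 | 3 | 6 | 12 | 24 | 48  (height 5).
A maximum antichain: {2, 3}  (width 2).
Product = 5 * 2 = 10


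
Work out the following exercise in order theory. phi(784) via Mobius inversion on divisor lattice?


phi(n) = n * prod_{p|n} (1 - 1/p).
Prime divisors of 784: [2, 7]
phi(784) = 784 * (1 - 1/2) * (1 - 1/7)
phi(784) = 336


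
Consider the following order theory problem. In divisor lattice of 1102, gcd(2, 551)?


Meet=gcd.
gcd(2,551)=1


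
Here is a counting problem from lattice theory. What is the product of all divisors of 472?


Divisors of 472: [1, 2, 4, 8, 59, 118, 236, 472]
Product = n^(d(n)/2) = 472^(8/2)
Product = 49632710656


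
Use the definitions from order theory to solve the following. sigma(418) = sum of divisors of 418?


sigma(n) = sum of divisors.
Divisors of 418: [1, 2, 11, 19, 22, 38, 209, 418]
Sum = 720


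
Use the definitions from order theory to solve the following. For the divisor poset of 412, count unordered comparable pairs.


A comparable pair {a,b} has a < b or b < a in the order.
Count unordered pairs where one element is strictly below the other.
Examples: {1,2}, {1,4}, {1,103}, {1,206}, ...
Total comparable pairs: 12


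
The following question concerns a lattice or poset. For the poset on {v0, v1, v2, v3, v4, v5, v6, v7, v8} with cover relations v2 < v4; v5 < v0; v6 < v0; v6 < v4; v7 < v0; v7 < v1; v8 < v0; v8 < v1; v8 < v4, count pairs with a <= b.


The order relation is {(a,b) : a <= b}, reflexive so it includes (a,a).
Examples: (v0,v0), (v1,v1), (v2,v2), (v2,v4), (v3,v3), ...
Total ordered pairs: 18


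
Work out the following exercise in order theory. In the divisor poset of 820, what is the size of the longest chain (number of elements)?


A chain is a totally ordered subset; we count the number of elements in a maximum chain.
Compute, for each element x, the size of the longest chain ending at x:
  1: 1
  2: 2
  5: 2
  41: 2
  4: 3
  10: 3
  ...
A maximum chain: 1 < 2 < 4 < 20 < 820
Number of elements in the longest chain: 5


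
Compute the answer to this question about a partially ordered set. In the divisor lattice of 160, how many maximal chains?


A maximal chain goes from the minimum element to a maximal element via cover relations.
Counting all min-to-max paths in the cover graph.
Total maximal chains: 6


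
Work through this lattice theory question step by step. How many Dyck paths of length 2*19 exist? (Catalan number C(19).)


C(n) = C(2n, n) / (n+1).
C(38, 19) = 35345263800
C(19) = 35345263800 / 20 = 1767263190


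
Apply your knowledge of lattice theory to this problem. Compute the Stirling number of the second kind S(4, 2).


S(n,k) = k*S(n-1,k) + S(n-1,k-1).
S(3,2) = 3, S(3,1) = 1
S(4,2) = 2*3 + 1 = 6 + 1
S(4,2) = 7


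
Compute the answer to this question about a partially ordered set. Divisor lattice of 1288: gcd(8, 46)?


Meet=gcd.
gcd(8,46)=2


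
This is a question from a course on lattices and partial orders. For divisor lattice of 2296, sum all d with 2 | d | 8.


Interval [2,8] in divisors of 2296: [2, 4, 8]
Sum = 14


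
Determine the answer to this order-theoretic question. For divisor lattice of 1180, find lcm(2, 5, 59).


In a divisor lattice, join = lcm (least common multiple).
Compute lcm iteratively: start with first element, then lcm(current, next).
Elements: [2, 5, 59]
lcm(2,5) = 10
lcm(10,59) = 590
Final lcm = 590


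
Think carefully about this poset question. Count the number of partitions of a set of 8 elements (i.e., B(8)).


B(n) = number of set partitions of an n-element set.
B(n) satisfies the recurrence: B(n+1) = sum_k C(n,k)*B(k).
B(8) = 4140


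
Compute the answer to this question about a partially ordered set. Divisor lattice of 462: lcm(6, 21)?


Join=lcm.
gcd(6,21)=3
lcm=42


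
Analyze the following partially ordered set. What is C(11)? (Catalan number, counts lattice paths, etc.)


C(n) = C(2n, n) / (n+1).
C(22, 11) = 705432
C(11) = 705432 / 12 = 58786


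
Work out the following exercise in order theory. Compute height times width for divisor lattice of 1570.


Height = length of longest chain minus 1; width = size of largest antichain.
A maximum chain: 1 | 157 | 785 | 1570  (height 3).
A maximum antichain: {2, 5, 157}  (width 3).
Product = 3 * 3 = 9


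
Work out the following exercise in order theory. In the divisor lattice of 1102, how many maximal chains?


A maximal chain goes from the minimum element to a maximal element via cover relations.
Counting all min-to-max paths in the cover graph.
Total maximal chains: 6


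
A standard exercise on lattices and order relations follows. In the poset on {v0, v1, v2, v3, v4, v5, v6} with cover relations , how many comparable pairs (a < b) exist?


A comparable pair {a,b} has a < b or b < a in the order.
Count unordered pairs where one element is strictly below the other.
Total comparable pairs: 0


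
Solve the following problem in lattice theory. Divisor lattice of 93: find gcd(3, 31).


In a divisor lattice, meet = gcd (greatest common divisor).
By Euclidean algorithm or factoring: gcd(3,31) = 1


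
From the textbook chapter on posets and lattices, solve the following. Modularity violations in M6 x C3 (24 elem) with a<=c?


Modular law: if a <= c then a v (b ^ c) = (a v b) ^ c.
Check all triples (a,b,c) with a <= c among 24 elements.
This lattice is modular (diamonds M_m and their chain-products are modular).
Total violating triples: 0


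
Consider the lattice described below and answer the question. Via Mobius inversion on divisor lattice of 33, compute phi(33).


phi(n) = n * prod_{p|n} (1 - 1/p).
Prime divisors of 33: [3, 11]
phi(33) = 33 * (1 - 1/3) * (1 - 1/11)
phi(33) = 20
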